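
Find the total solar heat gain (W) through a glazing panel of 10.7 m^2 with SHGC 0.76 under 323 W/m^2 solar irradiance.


Solar heat gain: Q = Area * SHGC * Irradiance
  Q = 10.7 * 0.76 * 323 = 2626.6 W

2626.6 W


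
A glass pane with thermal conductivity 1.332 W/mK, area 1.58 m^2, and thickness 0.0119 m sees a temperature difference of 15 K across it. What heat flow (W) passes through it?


Fourier's law: Q = k * A * dT / t
  Q = 1.332 * 1.58 * 15 / 0.0119
  Q = 31.5684 / 0.0119 = 2652.8 W

2652.8 W


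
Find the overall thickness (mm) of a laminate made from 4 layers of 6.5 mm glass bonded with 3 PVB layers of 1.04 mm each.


Total thickness = glass contribution + PVB contribution
  Glass: 4 * 6.5 = 26.0 mm
  PVB: 3 * 1.04 = 3.12 mm
  Total = 26.0 + 3.12 = 29.12 mm

29.12 mm


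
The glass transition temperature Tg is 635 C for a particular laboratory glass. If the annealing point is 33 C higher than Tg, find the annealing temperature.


The annealing temperature is Tg plus the offset:
  T_anneal = 635 + 33 = 668 C

668 C


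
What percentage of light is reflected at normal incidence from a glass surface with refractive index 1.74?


Fresnel reflectance at normal incidence:
  R = ((n - 1)/(n + 1))^2
  (n - 1)/(n + 1) = (1.74 - 1)/(1.74 + 1) = 0.270073
  R = 0.270073^2 = 0.0729394
  R(%) = 0.0729394 * 100 = 7.294%

7.294%


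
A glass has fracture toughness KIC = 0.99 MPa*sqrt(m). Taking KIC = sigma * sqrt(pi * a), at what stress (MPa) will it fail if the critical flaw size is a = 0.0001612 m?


Rearrange KIC = sigma * sqrt(pi * a):
  sigma = KIC / sqrt(pi * a)
  sqrt(pi * 0.0001612) = 0.022504
  sigma = 0.99 / 0.022504 = 43.99 MPa

43.99 MPa


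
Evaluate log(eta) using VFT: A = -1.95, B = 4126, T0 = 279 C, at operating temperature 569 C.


VFT equation: log(eta) = A + B / (T - T0)
  T - T0 = 569 - 279 = 290
  B / (T - T0) = 4126 / 290 = 14.228
  log(eta) = -1.95 + 14.228 = 12.278

12.278


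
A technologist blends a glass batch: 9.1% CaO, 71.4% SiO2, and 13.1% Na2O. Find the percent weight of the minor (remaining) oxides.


Sum the three major oxides:
  SiO2 + Na2O + CaO = 71.4 + 13.1 + 9.1 = 93.6%
Subtract from 100%:
  Others = 100 - 93.6 = 6.4%

6.4%


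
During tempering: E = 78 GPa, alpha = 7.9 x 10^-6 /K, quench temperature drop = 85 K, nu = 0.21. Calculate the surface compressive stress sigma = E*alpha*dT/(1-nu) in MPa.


Tempering stress: sigma = E * alpha * dT / (1 - nu)
  E (MPa) = 78 * 1000 = 78000
  Numerator = 78000 * (7.9 x 10^-6) * 85 = 52.377
  Denominator = 1 - 0.21 = 0.79
  sigma = 52.377 / 0.79 = 66.3 MPa

66.3 MPa


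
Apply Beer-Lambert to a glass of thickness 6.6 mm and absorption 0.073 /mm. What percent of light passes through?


Beer-Lambert law: T = exp(-alpha * thickness)
  exponent = -0.073 * 6.6 = -0.4818
  T = exp(-0.4818) = 0.6177
  Percentage = 0.6177 * 100 = 61.77%

61.77%


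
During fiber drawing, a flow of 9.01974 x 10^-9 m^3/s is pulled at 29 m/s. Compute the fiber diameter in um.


Cross-sectional area from continuity:
  A = Q / v = 9.01974 x 10^-9 / 29 = 3.110255 x 10^-10 m^2
Diameter from circular cross-section:
  d = sqrt(4A / pi) * 10^6 (m -> um)
  d = sqrt(4 * 3.110255 x 10^-10 / pi) * 10^6 = 19.9 um

19.9 um


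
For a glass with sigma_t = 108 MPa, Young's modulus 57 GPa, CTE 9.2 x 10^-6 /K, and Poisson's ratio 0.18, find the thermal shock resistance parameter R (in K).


Thermal shock resistance: R = sigma * (1 - nu) / (E * alpha)
  Numerator = 108 * (1 - 0.18) = 88.56
  Denominator = 57 * 1000 * (9.2 x 10^-6) = 0.5244
  R = 88.56 / 0.5244 = 168.9 K

168.9 K


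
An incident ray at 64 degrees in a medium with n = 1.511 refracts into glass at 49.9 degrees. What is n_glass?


Apply Snell's law: n1 * sin(theta1) = n2 * sin(theta2)
  n2 = n1 * sin(theta1) / sin(theta2)
  sin(64) = 0.898794
  sin(49.9) = 0.764921
  n2 = 1.511 * 0.898794 / 0.764921 = 1.7754

1.7754


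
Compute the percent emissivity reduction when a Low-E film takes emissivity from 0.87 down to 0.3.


Percentage reduction = (1 - coated/uncoated) * 100
  Ratio = 0.3 / 0.87 = 0.3448
  Reduction = (1 - 0.3448) * 100 = 65.5%

65.5%


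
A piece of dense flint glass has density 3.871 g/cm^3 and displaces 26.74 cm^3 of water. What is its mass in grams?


Rearrange rho = m / V:
  m = rho * V
  m = 3.871 * 26.74 = 103.511 g

103.511 g


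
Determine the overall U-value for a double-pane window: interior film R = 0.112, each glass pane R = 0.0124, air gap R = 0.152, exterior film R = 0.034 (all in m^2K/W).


Total thermal resistance (series):
  R_total = R_in + R_glass + R_air + R_glass + R_out
  R_total = 0.112 + 0.0124 + 0.152 + 0.0124 + 0.034 = 0.3228 m^2K/W
U-value = 1 / R_total = 1 / 0.3228 = 3.098 W/m^2K

3.098 W/m^2K


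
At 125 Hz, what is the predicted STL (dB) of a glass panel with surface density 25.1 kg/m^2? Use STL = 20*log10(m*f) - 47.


Mass law: STL = 20 * log10(m * f) - 47
  m * f = 25.1 * 125 = 3137.5
  log10(3137.5) = 3.49658
  STL = 20 * 3.49658 - 47 = 69.9316 - 47 = 22.9 dB

22.9 dB


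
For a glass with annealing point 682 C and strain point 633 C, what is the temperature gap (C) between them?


Gap = T_anneal - T_strain:
  gap = 682 - 633 = 49 C

49 C


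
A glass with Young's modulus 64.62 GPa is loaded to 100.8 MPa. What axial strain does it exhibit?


Rearrange E = sigma / epsilon:
  epsilon = sigma / E
  E (MPa) = 64.62 * 1000 = 64620
  epsilon = 100.8 / 64620 = 0.00156

0.00156


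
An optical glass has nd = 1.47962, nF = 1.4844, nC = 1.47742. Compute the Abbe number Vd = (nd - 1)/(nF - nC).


Abbe number formula: Vd = (nd - 1) / (nF - nC)
  nd - 1 = 1.47962 - 1 = 0.47962
  nF - nC = 1.4844 - 1.47742 = 0.00698
  Vd = 0.47962 / 0.00698 = 68.71

68.71


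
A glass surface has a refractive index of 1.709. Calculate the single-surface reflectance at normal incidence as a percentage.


Fresnel reflectance at normal incidence:
  R = ((n - 1)/(n + 1))^2
  (n - 1)/(n + 1) = (1.709 - 1)/(1.709 + 1) = 0.26172
  R = 0.26172^2 = 0.0684974
  R(%) = 0.0684974 * 100 = 6.85%

6.85%


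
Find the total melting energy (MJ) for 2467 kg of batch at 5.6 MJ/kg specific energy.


Total energy = mass * specific energy
  E = 2467 * 5.6 = 13815.2 MJ

13815.2 MJ


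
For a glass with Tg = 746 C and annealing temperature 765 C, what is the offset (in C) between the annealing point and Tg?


Offset = T_anneal - Tg:
  offset = 765 - 746 = 19 C

19 C


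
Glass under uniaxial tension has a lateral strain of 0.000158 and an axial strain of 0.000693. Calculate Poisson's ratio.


Poisson's ratio: nu = lateral strain / axial strain
  nu = 0.000158 / 0.000693 = 0.228

0.228


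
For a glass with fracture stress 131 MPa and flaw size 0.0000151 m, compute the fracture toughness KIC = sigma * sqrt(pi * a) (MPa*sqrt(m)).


Fracture toughness: KIC = sigma * sqrt(pi * a)
  pi * a = pi * 0.0000151 = 0.000047438
  sqrt(pi * a) = 0.006888
  KIC = 131 * 0.006888 = 0.902 MPa*sqrt(m)

0.902 MPa*sqrt(m)


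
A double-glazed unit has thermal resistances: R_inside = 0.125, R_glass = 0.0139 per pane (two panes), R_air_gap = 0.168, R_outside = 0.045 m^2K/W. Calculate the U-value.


Total thermal resistance (series):
  R_total = R_in + R_glass + R_air + R_glass + R_out
  R_total = 0.125 + 0.0139 + 0.168 + 0.0139 + 0.045 = 0.3658 m^2K/W
U-value = 1 / R_total = 1 / 0.3658 = 2.734 W/m^2K

2.734 W/m^2K


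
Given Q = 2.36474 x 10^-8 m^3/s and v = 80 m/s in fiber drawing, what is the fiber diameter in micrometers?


Cross-sectional area from continuity:
  A = Q / v = 2.36474 x 10^-8 / 80 = 2.955925 x 10^-10 m^2
Diameter from circular cross-section:
  d = sqrt(4A / pi) * 10^6 (m -> um)
  d = sqrt(4 * 2.955925 x 10^-10 / pi) * 10^6 = 19.4 um

19.4 um


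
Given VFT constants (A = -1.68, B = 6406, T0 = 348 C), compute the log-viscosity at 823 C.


VFT equation: log(eta) = A + B / (T - T0)
  T - T0 = 823 - 348 = 475
  B / (T - T0) = 6406 / 475 = 13.486
  log(eta) = -1.68 + 13.486 = 11.806

11.806


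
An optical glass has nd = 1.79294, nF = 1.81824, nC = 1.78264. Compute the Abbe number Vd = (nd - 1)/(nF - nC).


Abbe number formula: Vd = (nd - 1) / (nF - nC)
  nd - 1 = 1.79294 - 1 = 0.79294
  nF - nC = 1.81824 - 1.78264 = 0.0356
  Vd = 0.79294 / 0.0356 = 22.27

22.27


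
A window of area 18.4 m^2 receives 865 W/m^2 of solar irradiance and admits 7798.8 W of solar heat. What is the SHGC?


Rearrange Q = Area * SHGC * Irradiance:
  SHGC = Q / (Area * Irradiance)
  SHGC = 7798.8 / (18.4 * 865) = 0.49

0.49


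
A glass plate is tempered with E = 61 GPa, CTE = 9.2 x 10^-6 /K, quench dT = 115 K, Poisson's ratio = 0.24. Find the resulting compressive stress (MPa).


Tempering stress: sigma = E * alpha * dT / (1 - nu)
  E (MPa) = 61 * 1000 = 61000
  Numerator = 61000 * (9.2 x 10^-6) * 115 = 64.538
  Denominator = 1 - 0.24 = 0.76
  sigma = 64.538 / 0.76 = 84.9 MPa

84.9 MPa


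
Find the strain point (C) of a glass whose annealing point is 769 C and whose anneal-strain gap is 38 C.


Strain point = annealing point - difference:
  T_strain = 769 - 38 = 731 C

731 C


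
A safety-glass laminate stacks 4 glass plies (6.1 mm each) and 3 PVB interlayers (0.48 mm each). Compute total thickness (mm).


Total thickness = glass contribution + PVB contribution
  Glass: 4 * 6.1 = 24.4 mm
  PVB: 3 * 0.48 = 1.44 mm
  Total = 24.4 + 1.44 = 25.84 mm

25.84 mm


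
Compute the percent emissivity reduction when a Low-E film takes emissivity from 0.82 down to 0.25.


Percentage reduction = (1 - coated/uncoated) * 100
  Ratio = 0.25 / 0.82 = 0.3049
  Reduction = (1 - 0.3049) * 100 = 69.5%

69.5%


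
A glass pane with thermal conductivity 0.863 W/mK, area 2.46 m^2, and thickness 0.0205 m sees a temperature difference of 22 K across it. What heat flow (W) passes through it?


Fourier's law: Q = k * A * dT / t
  Q = 0.863 * 2.46 * 22 / 0.0205
  Q = 46.70556 / 0.0205 = 2278.3 W

2278.3 W


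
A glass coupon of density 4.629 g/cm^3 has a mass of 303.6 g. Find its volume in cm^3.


Rearrange rho = m / V:
  V = m / rho
  V = 303.6 / 4.629 = 65.587 cm^3

65.587 cm^3


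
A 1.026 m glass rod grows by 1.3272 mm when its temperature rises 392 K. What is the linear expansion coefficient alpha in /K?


Rearrange dL = alpha * L0 * dT for alpha:
  alpha = dL / (L0 * dT)
  alpha = (1.3272 / 1000) / (1.026 * 392) = 0.0000033 /K = 3.3 x 10^-6 /K

3.3 x 10^-6 /K


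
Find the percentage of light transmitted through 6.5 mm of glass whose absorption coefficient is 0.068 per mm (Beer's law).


Beer-Lambert law: T = exp(-alpha * thickness)
  exponent = -0.068 * 6.5 = -0.442
  T = exp(-0.442) = 0.6427
  Percentage = 0.6427 * 100 = 64.27%

64.27%


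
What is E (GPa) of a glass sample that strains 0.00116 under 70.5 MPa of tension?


Young's modulus: E = stress / strain
  E = 70.5 MPa / 0.00116 = 60775.86 MPa
Convert to GPa: 60775.86 / 1000 = 60.78 GPa

60.78 GPa


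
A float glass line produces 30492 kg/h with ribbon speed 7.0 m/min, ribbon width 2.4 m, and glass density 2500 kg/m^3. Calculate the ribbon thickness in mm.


Ribbon cross-section from mass balance:
  Volume rate = throughput / density = 30492 / 2500 = 12.1968 m^3/h
  thickness = volume rate / (speed * 60 * width), i.e.
  thickness = throughput / (60 * speed * width * density) * 1000
  thickness = 30492 / (60 * 7.0 * 2.4 * 2500) * 1000 = 12.1 mm

12.1 mm


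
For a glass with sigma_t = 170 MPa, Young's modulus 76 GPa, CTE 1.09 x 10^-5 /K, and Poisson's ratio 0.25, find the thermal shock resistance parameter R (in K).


Thermal shock resistance: R = sigma * (1 - nu) / (E * alpha)
  Numerator = 170 * (1 - 0.25) = 127.5
  Denominator = 76 * 1000 * (1.09 x 10^-5) = 0.8284
  R = 127.5 / 0.8284 = 153.9 K

153.9 K


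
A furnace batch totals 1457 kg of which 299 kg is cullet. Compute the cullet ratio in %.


Cullet ratio = (cullet mass / total batch mass) * 100
  Ratio = 299 / 1457 * 100 = 20.52%

20.52%


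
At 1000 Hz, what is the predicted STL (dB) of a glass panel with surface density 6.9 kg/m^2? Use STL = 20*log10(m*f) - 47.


Mass law: STL = 20 * log10(m * f) - 47
  m * f = 6.9 * 1000 = 6900
  log10(6900) = 3.83885
  STL = 20 * 3.83885 - 47 = 76.777 - 47 = 29.8 dB

29.8 dB


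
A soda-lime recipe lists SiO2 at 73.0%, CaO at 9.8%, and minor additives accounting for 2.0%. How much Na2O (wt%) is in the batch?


Pieces sum to 100%:
  Na2O = 100 - (SiO2 + CaO + others)
  Na2O = 100 - (73.0 + 9.8 + 2.0) = 15.2%

15.2%


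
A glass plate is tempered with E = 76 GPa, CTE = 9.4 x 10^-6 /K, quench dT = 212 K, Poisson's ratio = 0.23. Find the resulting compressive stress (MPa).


Tempering stress: sigma = E * alpha * dT / (1 - nu)
  E (MPa) = 76 * 1000 = 76000
  Numerator = 76000 * (9.4 x 10^-6) * 212 = 151.4528
  Denominator = 1 - 0.23 = 0.77
  sigma = 151.4528 / 0.77 = 196.7 MPa

196.7 MPa


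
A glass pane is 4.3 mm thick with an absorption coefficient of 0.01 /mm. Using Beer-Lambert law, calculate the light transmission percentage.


Beer-Lambert law: T = exp(-alpha * thickness)
  exponent = -0.01 * 4.3 = -0.043
  T = exp(-0.043) = 0.9579
  Percentage = 0.9579 * 100 = 95.79%

95.79%


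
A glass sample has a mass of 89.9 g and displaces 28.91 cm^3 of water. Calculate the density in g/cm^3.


Use the definition of density:
  rho = mass / volume
  rho = 89.9 / 28.91 = 3.11 g/cm^3

3.11 g/cm^3


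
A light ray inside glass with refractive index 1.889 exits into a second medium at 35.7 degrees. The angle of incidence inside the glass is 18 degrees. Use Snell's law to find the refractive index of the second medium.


Apply Snell's law: n1 * sin(theta1) = n2 * sin(theta2)
  n2 = n1 * sin(theta1) / sin(theta2)
  sin(18) = 0.309017
  sin(35.7) = 0.583541
  n2 = 1.889 * 0.309017 / 0.583541 = 1.0003

1.0003


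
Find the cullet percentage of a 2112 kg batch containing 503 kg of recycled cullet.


Cullet ratio = (cullet mass / total batch mass) * 100
  Ratio = 503 / 2112 * 100 = 23.82%

23.82%


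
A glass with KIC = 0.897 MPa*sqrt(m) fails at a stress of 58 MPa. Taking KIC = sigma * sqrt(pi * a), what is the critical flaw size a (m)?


Rearrange KIC = sigma * sqrt(pi * a):
  sqrt(pi * a) = KIC / sigma
  sqrt(pi * a) = 0.897 / 58 = 0.015466
  a = (KIC / sigma)^2 / pi
  a = 0.015466^2 / pi = 0.0000761 m

0.0000761 m


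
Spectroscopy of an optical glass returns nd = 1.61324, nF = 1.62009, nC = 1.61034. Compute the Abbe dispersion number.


Abbe number formula: Vd = (nd - 1) / (nF - nC)
  nd - 1 = 1.61324 - 1 = 0.61324
  nF - nC = 1.62009 - 1.61034 = 0.00975
  Vd = 0.61324 / 0.00975 = 62.9

62.9


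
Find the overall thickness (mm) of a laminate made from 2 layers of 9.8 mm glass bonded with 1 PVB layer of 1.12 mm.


Total thickness = glass contribution + PVB contribution
  Glass: 2 * 9.8 = 19.6 mm
  PVB: 1 * 1.12 = 1.12 mm
  Total = 19.6 + 1.12 = 20.72 mm

20.72 mm


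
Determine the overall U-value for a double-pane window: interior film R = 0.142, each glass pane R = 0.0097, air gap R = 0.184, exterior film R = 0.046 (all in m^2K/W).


Total thermal resistance (series):
  R_total = R_in + R_glass + R_air + R_glass + R_out
  R_total = 0.142 + 0.0097 + 0.184 + 0.0097 + 0.046 = 0.3914 m^2K/W
U-value = 1 / R_total = 1 / 0.3914 = 2.555 W/m^2K

2.555 W/m^2K


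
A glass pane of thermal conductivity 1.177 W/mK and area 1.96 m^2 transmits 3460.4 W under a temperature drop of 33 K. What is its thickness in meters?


Fourier's law: t = k * A * dT / Q
  t = 1.177 * 1.96 * 33 / 3460.4
  t = 76.12836 / 3460.4 = 0.022 m

0.022 m


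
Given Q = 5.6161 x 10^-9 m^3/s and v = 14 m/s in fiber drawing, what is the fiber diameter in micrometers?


Cross-sectional area from continuity:
  A = Q / v = 5.6161 x 10^-9 / 14 = 4.0115 x 10^-10 m^2
Diameter from circular cross-section:
  d = sqrt(4A / pi) * 10^6 (m -> um)
  d = sqrt(4 * 4.0115 x 10^-10 / pi) * 10^6 = 22.6 um

22.6 um


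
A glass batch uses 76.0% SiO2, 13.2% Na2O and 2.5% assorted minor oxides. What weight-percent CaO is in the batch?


Pieces sum to 100%:
  CaO = 100 - (SiO2 + Na2O + others)
  CaO = 100 - (76.0 + 13.2 + 2.5) = 8.3%

8.3%


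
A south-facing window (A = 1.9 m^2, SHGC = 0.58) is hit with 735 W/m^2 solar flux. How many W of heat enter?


Solar heat gain: Q = Area * SHGC * Irradiance
  Q = 1.9 * 0.58 * 735 = 810 W

810 W


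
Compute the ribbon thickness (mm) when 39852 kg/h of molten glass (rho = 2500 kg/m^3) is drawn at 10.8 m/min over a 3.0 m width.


Ribbon cross-section from mass balance:
  Volume rate = throughput / density = 39852 / 2500 = 15.9408 m^3/h
  thickness = volume rate / (speed * 60 * width), i.e.
  thickness = throughput / (60 * speed * width * density) * 1000
  thickness = 39852 / (60 * 10.8 * 3.0 * 2500) * 1000 = 8.2 mm

8.2 mm


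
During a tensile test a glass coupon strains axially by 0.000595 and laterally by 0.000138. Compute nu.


Poisson's ratio: nu = lateral strain / axial strain
  nu = 0.000138 / 0.000595 = 0.2319

0.2319


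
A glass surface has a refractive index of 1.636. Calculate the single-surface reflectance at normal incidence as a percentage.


Fresnel reflectance at normal incidence:
  R = ((n - 1)/(n + 1))^2
  (n - 1)/(n + 1) = (1.636 - 1)/(1.636 + 1) = 0.241275
  R = 0.241275^2 = 0.0582136
  R(%) = 0.0582136 * 100 = 5.821%

5.821%


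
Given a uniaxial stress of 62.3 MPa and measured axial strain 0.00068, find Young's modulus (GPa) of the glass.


Young's modulus: E = stress / strain
  E = 62.3 MPa / 0.00068 = 91617.65 MPa
Convert to GPa: 91617.65 / 1000 = 91.62 GPa

91.62 GPa


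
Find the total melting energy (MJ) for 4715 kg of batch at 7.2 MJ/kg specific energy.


Total energy = mass * specific energy
  E = 4715 * 7.2 = 33948 MJ

33948 MJ


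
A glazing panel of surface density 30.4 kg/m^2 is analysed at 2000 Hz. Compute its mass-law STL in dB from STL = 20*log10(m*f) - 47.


Mass law: STL = 20 * log10(m * f) - 47
  m * f = 30.4 * 2000 = 60800
  log10(60800) = 4.7839
  STL = 20 * 4.7839 - 47 = 95.678 - 47 = 48.7 dB

48.7 dB


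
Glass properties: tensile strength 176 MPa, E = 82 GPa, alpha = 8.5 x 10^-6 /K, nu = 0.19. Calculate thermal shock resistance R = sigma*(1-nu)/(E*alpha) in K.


Thermal shock resistance: R = sigma * (1 - nu) / (E * alpha)
  Numerator = 176 * (1 - 0.19) = 142.56
  Denominator = 82 * 1000 * (8.5 x 10^-6) = 0.697
  R = 142.56 / 0.697 = 204.5 K

204.5 K


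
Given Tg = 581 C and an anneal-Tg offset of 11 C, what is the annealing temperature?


The annealing temperature is Tg plus the offset:
  T_anneal = 581 + 11 = 592 C

592 C


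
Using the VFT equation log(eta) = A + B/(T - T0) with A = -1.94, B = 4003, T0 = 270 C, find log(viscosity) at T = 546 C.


VFT equation: log(eta) = A + B / (T - T0)
  T - T0 = 546 - 270 = 276
  B / (T - T0) = 4003 / 276 = 14.504
  log(eta) = -1.94 + 14.504 = 12.564

12.564


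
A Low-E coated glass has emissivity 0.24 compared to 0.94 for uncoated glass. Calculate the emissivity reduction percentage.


Percentage reduction = (1 - coated/uncoated) * 100
  Ratio = 0.24 / 0.94 = 0.2553
  Reduction = (1 - 0.2553) * 100 = 74.5%

74.5%


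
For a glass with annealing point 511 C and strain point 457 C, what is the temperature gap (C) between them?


Gap = T_anneal - T_strain:
  gap = 511 - 457 = 54 C

54 C


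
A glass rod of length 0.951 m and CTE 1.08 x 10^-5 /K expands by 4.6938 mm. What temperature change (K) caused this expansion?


Rearrange dL = alpha * L0 * dT for dT:
  dT = dL / (alpha * L0)
  dL (m) = 4.6938 / 1000 = 0.0046938
  dT = 0.0046938 / ((1.08 x 10^-5) * 0.951) = 457.0 K

457.0 K


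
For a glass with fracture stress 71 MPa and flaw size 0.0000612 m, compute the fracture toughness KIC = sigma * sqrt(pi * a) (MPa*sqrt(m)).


Fracture toughness: KIC = sigma * sqrt(pi * a)
  pi * a = pi * 0.0000612 = 0.000192265
  sqrt(pi * a) = 0.013866
  KIC = 71 * 0.013866 = 0.984 MPa*sqrt(m)

0.984 MPa*sqrt(m)


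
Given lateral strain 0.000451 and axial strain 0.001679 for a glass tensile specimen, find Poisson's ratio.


Poisson's ratio: nu = lateral strain / axial strain
  nu = 0.000451 / 0.001679 = 0.2686

0.2686


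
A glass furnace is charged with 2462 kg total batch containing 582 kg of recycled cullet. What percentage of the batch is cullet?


Cullet ratio = (cullet mass / total batch mass) * 100
  Ratio = 582 / 2462 * 100 = 23.64%

23.64%


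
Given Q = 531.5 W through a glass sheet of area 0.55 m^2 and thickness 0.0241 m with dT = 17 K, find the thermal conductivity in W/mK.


Fourier's law rearranged: k = Q * t / (A * dT)
  Numerator = 531.5 * 0.0241 = 12.80915
  Denominator = 0.55 * 17 = 9.35
  k = 12.80915 / 9.35 = 1.37 W/mK

1.37 W/mK


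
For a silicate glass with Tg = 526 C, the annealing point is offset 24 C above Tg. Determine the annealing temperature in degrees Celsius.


The annealing temperature is Tg plus the offset:
  T_anneal = 526 + 24 = 550 C

550 C


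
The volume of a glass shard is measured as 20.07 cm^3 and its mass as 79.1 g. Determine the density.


Use the definition of density:
  rho = mass / volume
  rho = 79.1 / 20.07 = 3.941 g/cm^3

3.941 g/cm^3


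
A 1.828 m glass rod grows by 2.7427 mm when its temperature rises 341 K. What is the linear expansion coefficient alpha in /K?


Rearrange dL = alpha * L0 * dT for alpha:
  alpha = dL / (L0 * dT)
  alpha = (2.7427 / 1000) / (1.828 * 341) = 0.0000044 /K = 4.4 x 10^-6 /K

4.4 x 10^-6 /K


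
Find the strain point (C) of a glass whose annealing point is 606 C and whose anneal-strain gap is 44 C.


Strain point = annealing point - difference:
  T_strain = 606 - 44 = 562 C

562 C


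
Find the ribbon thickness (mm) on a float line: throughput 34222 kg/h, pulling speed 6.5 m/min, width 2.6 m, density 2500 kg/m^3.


Ribbon cross-section from mass balance:
  Volume rate = throughput / density = 34222 / 2500 = 13.6888 m^3/h
  thickness = volume rate / (speed * 60 * width), i.e.
  thickness = throughput / (60 * speed * width * density) * 1000
  thickness = 34222 / (60 * 6.5 * 2.6 * 2500) * 1000 = 13.5 mm

13.5 mm


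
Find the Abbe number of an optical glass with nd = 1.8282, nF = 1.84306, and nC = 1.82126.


Abbe number formula: Vd = (nd - 1) / (nF - nC)
  nd - 1 = 1.8282 - 1 = 0.8282
  nF - nC = 1.84306 - 1.82126 = 0.0218
  Vd = 0.8282 / 0.0218 = 37.99

37.99


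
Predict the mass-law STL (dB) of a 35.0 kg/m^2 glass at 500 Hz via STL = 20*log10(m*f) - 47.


Mass law: STL = 20 * log10(m * f) - 47
  m * f = 35.0 * 500 = 17500
  log10(17500) = 4.24304
  STL = 20 * 4.24304 - 47 = 84.8608 - 47 = 37.9 dB

37.9 dB


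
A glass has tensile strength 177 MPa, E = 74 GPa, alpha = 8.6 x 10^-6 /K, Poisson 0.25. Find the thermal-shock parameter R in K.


Thermal shock resistance: R = sigma * (1 - nu) / (E * alpha)
  Numerator = 177 * (1 - 0.25) = 132.75
  Denominator = 74 * 1000 * (8.6 x 10^-6) = 0.6364
  R = 132.75 / 0.6364 = 208.6 K

208.6 K


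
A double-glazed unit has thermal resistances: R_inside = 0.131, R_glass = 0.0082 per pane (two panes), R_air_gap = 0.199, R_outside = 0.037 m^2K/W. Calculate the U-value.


Total thermal resistance (series):
  R_total = R_in + R_glass + R_air + R_glass + R_out
  R_total = 0.131 + 0.0082 + 0.199 + 0.0082 + 0.037 = 0.3834 m^2K/W
U-value = 1 / R_total = 1 / 0.3834 = 2.608 W/m^2K

2.608 W/m^2K


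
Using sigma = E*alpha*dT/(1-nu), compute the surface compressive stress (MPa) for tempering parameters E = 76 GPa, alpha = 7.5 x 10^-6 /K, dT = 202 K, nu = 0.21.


Tempering stress: sigma = E * alpha * dT / (1 - nu)
  E (MPa) = 76 * 1000 = 76000
  Numerator = 76000 * (7.5 x 10^-6) * 202 = 115.14
  Denominator = 1 - 0.21 = 0.79
  sigma = 115.14 / 0.79 = 145.7 MPa

145.7 MPa


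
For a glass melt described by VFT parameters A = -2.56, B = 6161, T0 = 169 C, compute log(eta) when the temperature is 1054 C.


VFT equation: log(eta) = A + B / (T - T0)
  T - T0 = 1054 - 169 = 885
  B / (T - T0) = 6161 / 885 = 6.962
  log(eta) = -2.56 + 6.962 = 4.402

4.402


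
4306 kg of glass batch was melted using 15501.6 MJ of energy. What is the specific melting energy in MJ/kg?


Rearrange E = m * s for s:
  s = E / m
  s = 15501.6 / 4306 = 3.6 MJ/kg

3.6 MJ/kg


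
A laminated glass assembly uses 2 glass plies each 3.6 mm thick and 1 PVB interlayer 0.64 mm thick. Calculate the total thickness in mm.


Total thickness = glass contribution + PVB contribution
  Glass: 2 * 3.6 = 7.2 mm
  PVB: 1 * 0.64 = 0.64 mm
  Total = 7.2 + 0.64 = 7.84 mm

7.84 mm


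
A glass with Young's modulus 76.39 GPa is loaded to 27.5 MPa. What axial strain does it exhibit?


Rearrange E = sigma / epsilon:
  epsilon = sigma / E
  E (MPa) = 76.39 * 1000 = 76390
  epsilon = 27.5 / 76390 = 0.00036

0.00036


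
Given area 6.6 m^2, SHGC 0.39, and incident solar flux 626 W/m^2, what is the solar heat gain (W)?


Solar heat gain: Q = Area * SHGC * Irradiance
  Q = 6.6 * 0.39 * 626 = 1611.3 W

1611.3 W


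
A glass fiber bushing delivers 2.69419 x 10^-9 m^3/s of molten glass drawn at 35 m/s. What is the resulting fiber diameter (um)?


Cross-sectional area from continuity:
  A = Q / v = 2.69419 x 10^-9 / 35 = 7.697686 x 10^-11 m^2
Diameter from circular cross-section:
  d = sqrt(4A / pi) * 10^6 (m -> um)
  d = sqrt(4 * 7.697686 x 10^-11 / pi) * 10^6 = 9.9 um

9.9 um


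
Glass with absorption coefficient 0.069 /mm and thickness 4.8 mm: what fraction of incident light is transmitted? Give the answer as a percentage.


Beer-Lambert law: T = exp(-alpha * thickness)
  exponent = -0.069 * 4.8 = -0.3312
  T = exp(-0.3312) = 0.7181
  Percentage = 0.7181 * 100 = 71.81%

71.81%


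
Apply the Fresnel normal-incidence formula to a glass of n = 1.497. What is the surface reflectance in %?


Fresnel reflectance at normal incidence:
  R = ((n - 1)/(n + 1))^2
  (n - 1)/(n + 1) = (1.497 - 1)/(1.497 + 1) = 0.199039
  R = 0.199039^2 = 0.0396165
  R(%) = 0.0396165 * 100 = 3.962%

3.962%


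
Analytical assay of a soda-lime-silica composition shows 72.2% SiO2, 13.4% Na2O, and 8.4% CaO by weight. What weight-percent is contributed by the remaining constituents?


Sum the three major oxides:
  SiO2 + Na2O + CaO = 72.2 + 13.4 + 8.4 = 94.0%
Subtract from 100%:
  Others = 100 - 94.0 = 6.0%

6.0%


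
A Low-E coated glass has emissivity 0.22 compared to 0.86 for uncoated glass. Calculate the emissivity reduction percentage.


Percentage reduction = (1 - coated/uncoated) * 100
  Ratio = 0.22 / 0.86 = 0.2558
  Reduction = (1 - 0.2558) * 100 = 74.4%

74.4%


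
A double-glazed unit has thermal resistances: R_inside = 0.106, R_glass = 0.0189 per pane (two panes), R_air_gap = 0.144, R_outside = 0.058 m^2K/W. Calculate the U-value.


Total thermal resistance (series):
  R_total = R_in + R_glass + R_air + R_glass + R_out
  R_total = 0.106 + 0.0189 + 0.144 + 0.0189 + 0.058 = 0.3458 m^2K/W
U-value = 1 / R_total = 1 / 0.3458 = 2.892 W/m^2K

2.892 W/m^2K


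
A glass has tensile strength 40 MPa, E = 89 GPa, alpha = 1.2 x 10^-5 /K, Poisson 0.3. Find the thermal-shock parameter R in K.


Thermal shock resistance: R = sigma * (1 - nu) / (E * alpha)
  Numerator = 40 * (1 - 0.3) = 28.0
  Denominator = 89 * 1000 * (1.2 x 10^-5) = 1.068
  R = 28.0 / 1.068 = 26.2 K

26.2 K


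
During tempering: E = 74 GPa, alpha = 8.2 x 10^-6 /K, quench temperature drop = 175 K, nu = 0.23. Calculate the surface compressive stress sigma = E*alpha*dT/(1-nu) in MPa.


Tempering stress: sigma = E * alpha * dT / (1 - nu)
  E (MPa) = 74 * 1000 = 74000
  Numerator = 74000 * (8.2 x 10^-6) * 175 = 106.19
  Denominator = 1 - 0.23 = 0.77
  sigma = 106.19 / 0.77 = 137.9 MPa

137.9 MPa


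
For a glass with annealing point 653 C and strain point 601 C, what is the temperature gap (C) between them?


Gap = T_anneal - T_strain:
  gap = 653 - 601 = 52 C

52 C


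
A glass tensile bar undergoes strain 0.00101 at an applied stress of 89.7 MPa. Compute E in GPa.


Young's modulus: E = stress / strain
  E = 89.7 MPa / 0.00101 = 88811.88 MPa
Convert to GPa: 88811.88 / 1000 = 88.81 GPa

88.81 GPa


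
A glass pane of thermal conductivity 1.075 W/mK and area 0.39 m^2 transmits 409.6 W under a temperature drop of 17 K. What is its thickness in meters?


Fourier's law: t = k * A * dT / Q
  t = 1.075 * 0.39 * 17 / 409.6
  t = 7.12725 / 409.6 = 0.0174 m

0.0174 m


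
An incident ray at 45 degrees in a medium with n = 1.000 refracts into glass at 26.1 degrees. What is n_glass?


Apply Snell's law: n1 * sin(theta1) = n2 * sin(theta2)
  n2 = n1 * sin(theta1) / sin(theta2)
  sin(45) = 0.707107
  sin(26.1) = 0.439939
  n2 = 1.000 * 0.707107 / 0.439939 = 1.6073

1.6073


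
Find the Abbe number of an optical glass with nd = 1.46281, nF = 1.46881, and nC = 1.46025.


Abbe number formula: Vd = (nd - 1) / (nF - nC)
  nd - 1 = 1.46281 - 1 = 0.46281
  nF - nC = 1.46881 - 1.46025 = 0.00856
  Vd = 0.46281 / 0.00856 = 54.07

54.07


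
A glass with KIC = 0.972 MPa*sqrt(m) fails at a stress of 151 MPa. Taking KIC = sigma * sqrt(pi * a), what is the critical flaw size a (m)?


Rearrange KIC = sigma * sqrt(pi * a):
  sqrt(pi * a) = KIC / sigma
  sqrt(pi * a) = 0.972 / 151 = 0.006437
  a = (KIC / sigma)^2 / pi
  a = 0.006437^2 / pi = 0.0000132 m

0.0000132 m


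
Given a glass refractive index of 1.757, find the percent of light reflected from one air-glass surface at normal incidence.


Fresnel reflectance at normal incidence:
  R = ((n - 1)/(n + 1))^2
  (n - 1)/(n + 1) = (1.757 - 1)/(1.757 + 1) = 0.274574
  R = 0.274574^2 = 0.0753909
  R(%) = 0.0753909 * 100 = 7.539%

7.539%


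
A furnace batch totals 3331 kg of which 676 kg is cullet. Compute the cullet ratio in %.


Cullet ratio = (cullet mass / total batch mass) * 100
  Ratio = 676 / 3331 * 100 = 20.29%

20.29%


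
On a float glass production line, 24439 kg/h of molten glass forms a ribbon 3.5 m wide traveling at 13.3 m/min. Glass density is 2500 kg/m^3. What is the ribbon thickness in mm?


Ribbon cross-section from mass balance:
  Volume rate = throughput / density = 24439 / 2500 = 9.7756 m^3/h
  thickness = volume rate / (speed * 60 * width), i.e.
  thickness = throughput / (60 * speed * width * density) * 1000
  thickness = 24439 / (60 * 13.3 * 3.5 * 2500) * 1000 = 3.5 mm

3.5 mm


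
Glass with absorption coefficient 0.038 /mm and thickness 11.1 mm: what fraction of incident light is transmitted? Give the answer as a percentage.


Beer-Lambert law: T = exp(-alpha * thickness)
  exponent = -0.038 * 11.1 = -0.4218
  T = exp(-0.4218) = 0.6559
  Percentage = 0.6559 * 100 = 65.59%

65.59%


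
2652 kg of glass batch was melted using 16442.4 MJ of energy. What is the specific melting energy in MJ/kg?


Rearrange E = m * s for s:
  s = E / m
  s = 16442.4 / 2652 = 6.2 MJ/kg

6.2 MJ/kg


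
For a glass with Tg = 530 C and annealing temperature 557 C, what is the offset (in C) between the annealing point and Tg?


Offset = T_anneal - Tg:
  offset = 557 - 530 = 27 C

27 C


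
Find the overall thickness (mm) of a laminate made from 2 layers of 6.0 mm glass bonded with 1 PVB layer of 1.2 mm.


Total thickness = glass contribution + PVB contribution
  Glass: 2 * 6.0 = 12.0 mm
  PVB: 1 * 1.2 = 1.2 mm
  Total = 12.0 + 1.2 = 13.2 mm

13.2 mm


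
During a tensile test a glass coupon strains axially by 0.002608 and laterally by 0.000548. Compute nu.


Poisson's ratio: nu = lateral strain / axial strain
  nu = 0.000548 / 0.002608 = 0.2101

0.2101


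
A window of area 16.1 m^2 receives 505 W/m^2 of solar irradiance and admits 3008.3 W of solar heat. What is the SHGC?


Rearrange Q = Area * SHGC * Irradiance:
  SHGC = Q / (Area * Irradiance)
  SHGC = 3008.3 / (16.1 * 505) = 0.37

0.37


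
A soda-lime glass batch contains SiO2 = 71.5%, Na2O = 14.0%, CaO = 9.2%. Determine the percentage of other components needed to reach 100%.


Sum the three major oxides:
  SiO2 + Na2O + CaO = 71.5 + 14.0 + 9.2 = 94.7%
Subtract from 100%:
  Others = 100 - 94.7 = 5.3%

5.3%


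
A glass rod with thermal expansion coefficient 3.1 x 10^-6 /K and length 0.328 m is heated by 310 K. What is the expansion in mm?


Thermal expansion formula: dL = alpha * L0 * dT
  dL = (3.1 x 10^-6) * 0.328 * 310 = 0.00031521 m
Convert to mm: 0.00031521 * 1000 = 0.3152 mm

0.3152 mm


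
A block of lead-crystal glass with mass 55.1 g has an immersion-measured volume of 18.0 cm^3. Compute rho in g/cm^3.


Use the definition of density:
  rho = mass / volume
  rho = 55.1 / 18.0 = 3.061 g/cm^3

3.061 g/cm^3


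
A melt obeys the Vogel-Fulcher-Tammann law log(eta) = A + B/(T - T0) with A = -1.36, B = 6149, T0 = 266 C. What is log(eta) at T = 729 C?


VFT equation: log(eta) = A + B / (T - T0)
  T - T0 = 729 - 266 = 463
  B / (T - T0) = 6149 / 463 = 13.281
  log(eta) = -1.36 + 13.281 = 11.921

11.921


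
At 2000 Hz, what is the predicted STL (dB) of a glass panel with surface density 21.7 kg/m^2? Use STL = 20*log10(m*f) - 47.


Mass law: STL = 20 * log10(m * f) - 47
  m * f = 21.7 * 2000 = 43400
  log10(43400) = 4.63749
  STL = 20 * 4.63749 - 47 = 92.7498 - 47 = 45.7 dB

45.7 dB


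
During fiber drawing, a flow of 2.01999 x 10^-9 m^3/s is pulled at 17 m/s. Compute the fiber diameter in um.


Cross-sectional area from continuity:
  A = Q / v = 2.01999 x 10^-9 / 17 = 1.188229 x 10^-10 m^2
Diameter from circular cross-section:
  d = sqrt(4A / pi) * 10^6 (m -> um)
  d = sqrt(4 * 1.188229 x 10^-10 / pi) * 10^6 = 12.3 um

12.3 um


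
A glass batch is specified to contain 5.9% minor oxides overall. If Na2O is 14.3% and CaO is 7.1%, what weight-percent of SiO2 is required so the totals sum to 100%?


Known pieces sum to 100%:
  SiO2 = 100 - (others + Na2O + CaO)
  SiO2 = 100 - (5.9 + 14.3 + 7.1) = 72.7%

72.7%


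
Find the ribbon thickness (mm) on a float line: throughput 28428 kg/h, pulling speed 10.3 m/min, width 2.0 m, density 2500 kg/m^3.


Ribbon cross-section from mass balance:
  Volume rate = throughput / density = 28428 / 2500 = 11.3712 m^3/h
  thickness = volume rate / (speed * 60 * width), i.e.
  thickness = throughput / (60 * speed * width * density) * 1000
  thickness = 28428 / (60 * 10.3 * 2.0 * 2500) * 1000 = 9.2 mm

9.2 mm


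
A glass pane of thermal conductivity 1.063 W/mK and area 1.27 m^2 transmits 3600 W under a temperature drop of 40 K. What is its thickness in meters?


Fourier's law: t = k * A * dT / Q
  t = 1.063 * 1.27 * 40 / 3600
  t = 54.0004 / 3600 = 0.015 m

0.015 m


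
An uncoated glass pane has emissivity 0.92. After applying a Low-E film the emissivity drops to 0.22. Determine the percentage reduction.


Percentage reduction = (1 - coated/uncoated) * 100
  Ratio = 0.22 / 0.92 = 0.2391
  Reduction = (1 - 0.2391) * 100 = 76.1%

76.1%


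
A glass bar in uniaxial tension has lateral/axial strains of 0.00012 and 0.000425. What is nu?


Poisson's ratio: nu = lateral strain / axial strain
  nu = 0.00012 / 0.000425 = 0.2824

0.2824


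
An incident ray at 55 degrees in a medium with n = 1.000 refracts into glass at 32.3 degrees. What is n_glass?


Apply Snell's law: n1 * sin(theta1) = n2 * sin(theta2)
  n2 = n1 * sin(theta1) / sin(theta2)
  sin(55) = 0.819152
  sin(32.3) = 0.534352
  n2 = 1.000 * 0.819152 / 0.534352 = 1.533

1.533


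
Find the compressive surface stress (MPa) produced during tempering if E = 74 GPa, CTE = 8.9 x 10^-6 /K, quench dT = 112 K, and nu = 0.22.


Tempering stress: sigma = E * alpha * dT / (1 - nu)
  E (MPa) = 74 * 1000 = 74000
  Numerator = 74000 * (8.9 x 10^-6) * 112 = 73.7632
  Denominator = 1 - 0.22 = 0.78
  sigma = 73.7632 / 0.78 = 94.6 MPa

94.6 MPa


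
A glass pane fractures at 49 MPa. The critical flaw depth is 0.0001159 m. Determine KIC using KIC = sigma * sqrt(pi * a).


Fracture toughness: KIC = sigma * sqrt(pi * a)
  pi * a = pi * 0.0001159 = 0.000364111
  sqrt(pi * a) = 0.019082
  KIC = 49 * 0.019082 = 0.935 MPa*sqrt(m)

0.935 MPa*sqrt(m)


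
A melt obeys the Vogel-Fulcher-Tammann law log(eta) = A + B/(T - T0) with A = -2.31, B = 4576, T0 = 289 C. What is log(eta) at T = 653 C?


VFT equation: log(eta) = A + B / (T - T0)
  T - T0 = 653 - 289 = 364
  B / (T - T0) = 4576 / 364 = 12.571
  log(eta) = -2.31 + 12.571 = 10.261

10.261


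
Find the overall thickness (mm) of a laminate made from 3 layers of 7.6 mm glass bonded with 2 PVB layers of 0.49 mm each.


Total thickness = glass contribution + PVB contribution
  Glass: 3 * 7.6 = 22.8 mm
  PVB: 2 * 0.49 = 0.98 mm
  Total = 22.8 + 0.98 = 23.78 mm

23.78 mm


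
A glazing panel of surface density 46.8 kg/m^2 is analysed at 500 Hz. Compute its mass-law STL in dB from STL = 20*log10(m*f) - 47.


Mass law: STL = 20 * log10(m * f) - 47
  m * f = 46.8 * 500 = 23400
  log10(23400) = 4.36922
  STL = 20 * 4.36922 - 47 = 87.3844 - 47 = 40.4 dB

40.4 dB


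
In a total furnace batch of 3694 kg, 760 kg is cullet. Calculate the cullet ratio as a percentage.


Cullet ratio = (cullet mass / total batch mass) * 100
  Ratio = 760 / 3694 * 100 = 20.57%

20.57%


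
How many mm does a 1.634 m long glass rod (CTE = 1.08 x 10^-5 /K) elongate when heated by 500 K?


Thermal expansion formula: dL = alpha * L0 * dT
  dL = (1.08 x 10^-5) * 1.634 * 500 = 0.0088236 m
Convert to mm: 0.0088236 * 1000 = 8.8236 mm

8.8236 mm


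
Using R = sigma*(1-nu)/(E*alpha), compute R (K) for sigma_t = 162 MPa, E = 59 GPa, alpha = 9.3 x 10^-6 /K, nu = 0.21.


Thermal shock resistance: R = sigma * (1 - nu) / (E * alpha)
  Numerator = 162 * (1 - 0.21) = 127.98
  Denominator = 59 * 1000 * (9.3 x 10^-6) = 0.5487
  R = 127.98 / 0.5487 = 233.2 K

233.2 K


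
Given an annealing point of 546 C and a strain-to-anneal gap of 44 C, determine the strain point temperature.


Strain point = annealing point - difference:
  T_strain = 546 - 44 = 502 C

502 C


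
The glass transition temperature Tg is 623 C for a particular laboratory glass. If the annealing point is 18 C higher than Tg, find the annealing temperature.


The annealing temperature is Tg plus the offset:
  T_anneal = 623 + 18 = 641 C

641 C


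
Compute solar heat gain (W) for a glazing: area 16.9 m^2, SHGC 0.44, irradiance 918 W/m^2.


Solar heat gain: Q = Area * SHGC * Irradiance
  Q = 16.9 * 0.44 * 918 = 6826.2 W

6826.2 W


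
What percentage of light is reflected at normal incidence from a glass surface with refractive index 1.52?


Fresnel reflectance at normal incidence:
  R = ((n - 1)/(n + 1))^2
  (n - 1)/(n + 1) = (1.52 - 1)/(1.52 + 1) = 0.206349
  R = 0.206349^2 = 0.0425799
  R(%) = 0.0425799 * 100 = 4.258%

4.258%


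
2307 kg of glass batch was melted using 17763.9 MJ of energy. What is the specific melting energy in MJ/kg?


Rearrange E = m * s for s:
  s = E / m
  s = 17763.9 / 2307 = 7.7 MJ/kg

7.7 MJ/kg


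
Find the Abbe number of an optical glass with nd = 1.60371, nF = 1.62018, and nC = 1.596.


Abbe number formula: Vd = (nd - 1) / (nF - nC)
  nd - 1 = 1.60371 - 1 = 0.60371
  nF - nC = 1.62018 - 1.596 = 0.02418
  Vd = 0.60371 / 0.02418 = 24.97

24.97


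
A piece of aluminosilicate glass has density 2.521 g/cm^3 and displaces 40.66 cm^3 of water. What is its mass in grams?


Rearrange rho = m / V:
  m = rho * V
  m = 2.521 * 40.66 = 102.504 g

102.504 g


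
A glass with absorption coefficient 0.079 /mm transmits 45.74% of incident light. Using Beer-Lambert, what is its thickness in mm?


Rearrange T = exp(-alpha * thickness):
  thickness = -ln(T) / alpha
  T = 45.74/100 = 0.4574
  ln(T) = -0.7822
  -ln(T) = 0.7822
  thickness = 0.7822 / 0.079 = 9.9 mm

9.9 mm


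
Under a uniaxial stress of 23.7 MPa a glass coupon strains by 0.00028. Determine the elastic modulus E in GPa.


Young's modulus: E = stress / strain
  E = 23.7 MPa / 0.00028 = 84642.86 MPa
Convert to GPa: 84642.86 / 1000 = 84.64 GPa

84.64 GPa
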